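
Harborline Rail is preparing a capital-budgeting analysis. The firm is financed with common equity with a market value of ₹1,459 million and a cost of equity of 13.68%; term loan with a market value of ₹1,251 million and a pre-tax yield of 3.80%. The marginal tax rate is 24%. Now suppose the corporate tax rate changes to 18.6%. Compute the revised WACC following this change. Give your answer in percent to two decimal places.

8.79%

After the change:
Total capital V = 1459 + 1251 = 2710.
Equity: weight = 1459/2710 = 0.5384; cost = 13.68%.
Term loan: weight = 1251/2710 = 0.4616; after-tax cost = 3.8% × (1 − 18.6%) = 3.0932%.
WACC = 0.5384 × 13.6800% + 0.4616 × 3.0932% = 8.7929%.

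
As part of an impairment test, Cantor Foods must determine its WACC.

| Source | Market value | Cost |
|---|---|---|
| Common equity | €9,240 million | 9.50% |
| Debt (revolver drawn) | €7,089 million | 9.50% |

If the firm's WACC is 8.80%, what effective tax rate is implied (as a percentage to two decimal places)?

Total capital V = 9240 + 7089 = 16329.
Equity weight = 9240/16329 = 0.5659.
Revolver drawn weight = 7089/16329 = 0.4341.
Equity contribution = 0.5659 × 9.5% = 5.3757%.
Debt contribution must be 8.8% − 5.3757% = 3.4243%.
0.4341 × 9.5% × (1 − T) = 3.4243%  ⇒  (1 − T) = 0.8303.
T = 16.9726%.

16.97%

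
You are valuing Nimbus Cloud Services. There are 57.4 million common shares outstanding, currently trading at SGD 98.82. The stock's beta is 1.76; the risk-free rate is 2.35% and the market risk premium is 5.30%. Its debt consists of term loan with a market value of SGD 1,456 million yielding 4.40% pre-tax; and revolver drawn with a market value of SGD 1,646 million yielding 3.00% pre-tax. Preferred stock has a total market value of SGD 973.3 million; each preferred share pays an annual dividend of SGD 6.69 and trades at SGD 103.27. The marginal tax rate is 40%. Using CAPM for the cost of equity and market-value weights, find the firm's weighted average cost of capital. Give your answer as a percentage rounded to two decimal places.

8.14%

Cost of equity via CAPM: Re = 2.35% + 1.76 × 5.3% = 11.6780%.
Cost of preferred: Rp = 6.69 / 103.27 = 6.4782%.
Market value of equity E = 98.82 × 57.4m = 5672.268m.
Total capital V = 5672.268 + 973.3 + 1456 + 1646 = 9747.568.
Equity: weight = 5672.268/9747.568 = 0.5819; cost = 11.678%.
Preferred: weight = 973.3/9747.568 = 0.0999; cost = 6.4782%.
Term loan: weight = 1456/9747.568 = 0.1494; after-tax cost = 4.4% × (1 − 40%) = 2.6400%.
Revolver drawn: weight = 1646/9747.568 = 0.1689; after-tax cost = 3% × (1 − 40%) = 1.8000%.
WACC = 0.5819 × 11.6780% + 0.0999 × 6.4782% + 0.1494 × 2.6400% + 0.1689 × 1.8000% = 8.1408%.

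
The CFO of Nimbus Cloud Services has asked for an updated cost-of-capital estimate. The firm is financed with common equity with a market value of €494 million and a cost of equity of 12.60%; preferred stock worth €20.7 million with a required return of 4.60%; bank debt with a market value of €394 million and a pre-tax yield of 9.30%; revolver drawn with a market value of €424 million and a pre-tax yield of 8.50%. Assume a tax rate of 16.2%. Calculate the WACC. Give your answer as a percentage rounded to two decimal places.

Total capital V = 494 + 20.7 + 394 + 424 = 1332.7.
Equity: weight = 494/1332.7 = 0.3707; cost = 12.6%.
Preferred: weight = 20.7/1332.7 = 0.0155; cost = 4.6%.
Bank debt: weight = 394/1332.7 = 0.2956; after-tax cost = 9.3% × (1 − 16.2%) = 7.7934%.
Revolver drawn: weight = 424/1332.7 = 0.3182; after-tax cost = 8.5% × (1 − 16.2%) = 7.1230%.
WACC = 0.3707 × 12.6000% + 0.0155 × 4.6000% + 0.2956 × 7.7934% + 0.3182 × 7.1230% = 9.3122%.

9.31%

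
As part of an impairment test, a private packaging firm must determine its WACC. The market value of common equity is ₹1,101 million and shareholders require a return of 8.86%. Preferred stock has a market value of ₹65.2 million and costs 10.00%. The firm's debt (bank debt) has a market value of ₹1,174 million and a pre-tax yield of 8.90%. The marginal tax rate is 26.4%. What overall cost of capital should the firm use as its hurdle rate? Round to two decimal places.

7.73%

Total capital V = 1101 + 65.2 + 1174 = 2340.2.
Equity: weight = 1101/2340.2 = 0.4705; cost = 8.86%.
Preferred: weight = 65.2/2340.2 = 0.0279; cost = 10%.
Bank debt: weight = 1174/2340.2 = 0.5017; after-tax cost = 8.9% × (1 − 26.4%) = 6.5504%.
WACC = 0.4705 × 8.8600% + 0.0279 × 10.0000% + 0.5017 × 6.5504% = 7.7331%.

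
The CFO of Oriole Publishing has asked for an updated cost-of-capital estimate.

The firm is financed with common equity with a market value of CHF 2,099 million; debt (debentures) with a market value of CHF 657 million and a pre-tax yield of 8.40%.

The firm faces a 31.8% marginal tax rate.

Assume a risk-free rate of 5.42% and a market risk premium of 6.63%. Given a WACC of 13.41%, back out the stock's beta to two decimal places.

1.57

Total capital V = 2099 + 657 = 2756.
Equity weight = 2099/2756 = 0.7616.
Debentures weight = 657/2756 = 0.2384.
Debt contribution = 0.2384 × 8.4% × (1 − 31.8%) = 1.3657%.
Required equity contribution = 13.41% − 1.3657% = 12.0443%  ⇒  Re = 15.8143%.
CAPM: 15.8143% = 5.42% + β × 6.63%  ⇒  β = 1.5678.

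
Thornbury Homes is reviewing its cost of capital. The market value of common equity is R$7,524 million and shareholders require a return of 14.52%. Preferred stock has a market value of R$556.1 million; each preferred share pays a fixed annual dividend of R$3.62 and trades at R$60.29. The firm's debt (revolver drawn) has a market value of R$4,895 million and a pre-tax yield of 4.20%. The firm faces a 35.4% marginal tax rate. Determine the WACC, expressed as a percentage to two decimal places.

Cost of preferred: Rp = 3.62 / 60.29 = 6.0043%.
Total capital V = 7524 + 556.1 + 4895 = 12975.1.
Equity: weight = 7524/12975.1 = 0.5799; cost = 14.52%.
Preferred: weight = 556.1/12975.1 = 0.0429; cost = 6.0043%.
Revolver drawn: weight = 4895/12975.1 = 0.3773; after-tax cost = 4.2% × (1 − 35.4%) = 2.7132%.
WACC = 0.5799 × 14.5200% + 0.0429 × 6.0043% + 0.3773 × 2.7132% = 9.7008%.

9.70%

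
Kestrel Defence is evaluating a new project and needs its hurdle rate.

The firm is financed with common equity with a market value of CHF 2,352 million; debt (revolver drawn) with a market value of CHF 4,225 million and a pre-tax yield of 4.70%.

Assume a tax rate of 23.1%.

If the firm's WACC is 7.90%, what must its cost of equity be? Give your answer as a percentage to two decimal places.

15.60%

Total capital V = 2352 + 4225 = 6577.
Equity weight = 2352/6577 = 0.3576.
Revolver drawn weight = 4225/6577 = 0.6424.
Debt contribution = 0.6424 × 4.7% × (1 − 23.1%) = 2.3218%.
Required equity contribution = 7.9% − 2.3218% = 5.5782%.
Re = 5.5782% / 0.3576 = 15.5986%.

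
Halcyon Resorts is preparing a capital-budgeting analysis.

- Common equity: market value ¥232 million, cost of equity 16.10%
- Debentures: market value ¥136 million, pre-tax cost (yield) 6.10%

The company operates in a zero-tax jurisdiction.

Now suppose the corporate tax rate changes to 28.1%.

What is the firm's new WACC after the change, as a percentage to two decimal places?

11.77%

After the change:
Total capital V = 232 + 136 = 368.
Equity: weight = 232/368 = 0.6304; cost = 16.1%.
Debentures: weight = 136/368 = 0.3696; after-tax cost = 6.1% × (1 − 28.1%) = 4.3859%.
WACC = 0.6304 × 16.1000% + 0.3696 × 4.3859% = 11.7709%.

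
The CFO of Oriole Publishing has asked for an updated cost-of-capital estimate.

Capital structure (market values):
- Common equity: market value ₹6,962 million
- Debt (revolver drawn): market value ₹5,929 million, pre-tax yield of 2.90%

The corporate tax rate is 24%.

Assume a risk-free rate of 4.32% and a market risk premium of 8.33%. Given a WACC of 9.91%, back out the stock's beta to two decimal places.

1.46

Total capital V = 6962 + 5929 = 12891.
Equity weight = 6962/12891 = 0.5401.
Revolver drawn weight = 5929/12891 = 0.4599.
Debt contribution = 0.4599 × 2.9% × (1 − 24%) = 1.0137%.
Required equity contribution = 9.91% − 1.0137% = 8.8963%  ⇒  Re = 16.4726%.
CAPM: 16.4726% = 4.32% + β × 8.33%  ⇒  β = 1.4589.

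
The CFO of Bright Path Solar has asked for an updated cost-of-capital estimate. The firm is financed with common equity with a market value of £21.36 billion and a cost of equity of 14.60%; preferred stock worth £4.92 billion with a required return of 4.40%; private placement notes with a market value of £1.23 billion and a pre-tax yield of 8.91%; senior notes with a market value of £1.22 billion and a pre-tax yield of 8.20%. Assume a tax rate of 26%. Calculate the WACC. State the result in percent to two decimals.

Total capital V = 21.36 + 4.92 + 1.23 + 1.22 = 28.73.
Equity: weight = 21.36/28.73 = 0.7435; cost = 14.6%.
Preferred: weight = 4.92/28.73 = 0.1712; cost = 4.4%.
Private placement notes: weight = 1.23/28.73 = 0.0428; after-tax cost = 8.91% × (1 − 26%) = 6.5934%.
Senior notes: weight = 1.22/28.73 = 0.0425; after-tax cost = 8.2% × (1 − 26%) = 6.0680%.
WACC = 0.7435 × 14.6000% + 0.1712 × 4.4000% + 0.0428 × 6.5934% + 0.0425 × 6.0680% = 12.1482%.

12.15%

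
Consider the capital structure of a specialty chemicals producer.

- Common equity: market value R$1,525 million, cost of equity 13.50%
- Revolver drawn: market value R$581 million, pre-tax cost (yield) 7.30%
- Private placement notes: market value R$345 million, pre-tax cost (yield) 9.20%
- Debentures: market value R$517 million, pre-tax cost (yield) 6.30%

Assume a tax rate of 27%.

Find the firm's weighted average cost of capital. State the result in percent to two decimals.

9.56%

Total capital V = 1525 + 581 + 345 + 517 = 2968.
Equity: weight = 1525/2968 = 0.5138; cost = 13.5%.
Revolver drawn: weight = 581/2968 = 0.1958; after-tax cost = 7.3% × (1 − 27%) = 5.3290%.
Private placement notes: weight = 345/2968 = 0.1162; after-tax cost = 9.2% × (1 − 27%) = 6.7160%.
Debentures: weight = 517/2968 = 0.1742; after-tax cost = 6.3% × (1 − 27%) = 4.5990%.
WACC = 0.5138 × 13.5000% + 0.1958 × 5.3290% + 0.1162 × 6.7160% + 0.1742 × 4.5990% = 9.5614%.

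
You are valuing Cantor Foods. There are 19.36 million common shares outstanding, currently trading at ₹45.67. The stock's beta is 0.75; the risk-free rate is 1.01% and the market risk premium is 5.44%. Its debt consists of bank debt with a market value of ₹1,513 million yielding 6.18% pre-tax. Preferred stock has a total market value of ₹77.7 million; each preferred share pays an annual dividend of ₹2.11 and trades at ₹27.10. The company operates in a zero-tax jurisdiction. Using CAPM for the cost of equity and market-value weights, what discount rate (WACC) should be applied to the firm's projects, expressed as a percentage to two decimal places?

Cost of equity via CAPM: Re = 1.01% + 0.75 × 5.44% = 5.0900%.
Cost of preferred: Rp = 2.11 / 27.1 = 7.7860%.
Market value of equity E = 45.67 × 19.36m = 884.1712m.
Total capital V = 884.1712 + 77.7 + 1513 = 2474.8712.
Equity: weight = 884.1712/2474.8712 = 0.3573; cost = 5.09%.
Preferred: weight = 77.7/2474.8712 = 0.0314; cost = 7.786%.
Bank debt: weight = 1513/2474.8712 = 0.6113; after-tax cost = 6.18% × (1 − 0%) = 6.1800%.
WACC = 0.3573 × 5.0900% + 0.0314 × 7.7860% + 0.6113 × 6.1800% = 5.8410%.

5.84%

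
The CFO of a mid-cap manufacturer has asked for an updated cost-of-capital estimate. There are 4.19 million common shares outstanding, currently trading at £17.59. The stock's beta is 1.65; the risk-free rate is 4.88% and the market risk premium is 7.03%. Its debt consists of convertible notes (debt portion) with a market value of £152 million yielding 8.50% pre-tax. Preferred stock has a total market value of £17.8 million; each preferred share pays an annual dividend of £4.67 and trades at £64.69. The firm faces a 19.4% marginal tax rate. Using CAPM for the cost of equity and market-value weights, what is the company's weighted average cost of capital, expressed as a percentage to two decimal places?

Cost of equity via CAPM: Re = 4.88% + 1.65 × 7.03% = 16.4795%.
Cost of preferred: Rp = 4.67 / 64.69 = 7.2190%.
Market value of equity E = 17.59 × 4.19m = 73.7021m.
Total capital V = 73.7021 + 17.8 + 152 = 243.5021.
Equity: weight = 73.7021/243.5021 = 0.3027; cost = 16.4795%.
Preferred: weight = 17.8/243.5021 = 0.0731; cost = 7.219%.
Convertible notes (debt portion): weight = 152/243.5021 = 0.6242; after-tax cost = 8.5% × (1 − 19.4%) = 6.8510%.
WACC = 0.3027 × 16.4795% + 0.0731 × 7.2190% + 0.6242 × 6.8510% = 9.7922%.

9.79%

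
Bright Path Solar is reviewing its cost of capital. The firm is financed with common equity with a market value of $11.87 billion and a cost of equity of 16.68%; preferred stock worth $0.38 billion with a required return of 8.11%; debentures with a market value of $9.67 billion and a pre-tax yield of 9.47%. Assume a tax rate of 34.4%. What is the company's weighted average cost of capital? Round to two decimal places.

Total capital V = 11.87 + 0.38 + 9.67 = 21.92.
Equity: weight = 11.87/21.92 = 0.5415; cost = 16.68%.
Preferred: weight = 0.38/21.92 = 0.0173; cost = 8.11%.
Debentures: weight = 9.67/21.92 = 0.4411; after-tax cost = 9.47% × (1 − 34.4%) = 6.2123%.
WACC = 0.5415 × 16.6800% + 0.0173 × 8.1100% + 0.4411 × 6.2123% = 11.9136%.

11.91%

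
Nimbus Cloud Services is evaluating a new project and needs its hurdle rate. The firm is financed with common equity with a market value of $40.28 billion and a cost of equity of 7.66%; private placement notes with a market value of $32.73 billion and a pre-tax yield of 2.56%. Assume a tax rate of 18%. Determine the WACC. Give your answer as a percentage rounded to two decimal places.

5.17%

Total capital V = 40.28 + 32.73 = 73.01.
Equity: weight = 40.28/73.01 = 0.5517; cost = 7.66%.
Private placement notes: weight = 32.73/73.01 = 0.4483; after-tax cost = 2.56% × (1 − 18%) = 2.0992%.
WACC = 0.5517 × 7.6600% + 0.4483 × 2.0992% = 5.1671%.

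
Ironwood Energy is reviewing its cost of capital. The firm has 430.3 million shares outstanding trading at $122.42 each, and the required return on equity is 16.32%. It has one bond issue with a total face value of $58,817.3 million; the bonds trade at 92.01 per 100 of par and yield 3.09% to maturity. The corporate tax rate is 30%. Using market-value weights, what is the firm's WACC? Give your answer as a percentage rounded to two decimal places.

Market value of equity E = 122.42 × 430.3m = 52677.326m. Market value of debt D = 58817.3m × 92.01/100 = 54117.79773m.
Total capital V = 52677.326 + 54117.79773 = 106795.12373.
Equity: weight = 52677.326/106795.12373 = 0.4933; cost = 16.32%.
Bonds outstanding: weight = 54117.79773/106795.12373 = 0.5067; after-tax cost = 3.09% × (1 − 30%) = 2.1630%.
WACC = 0.4933 × 16.3200% + 0.5067 × 2.1630% = 9.1460%.

9.15%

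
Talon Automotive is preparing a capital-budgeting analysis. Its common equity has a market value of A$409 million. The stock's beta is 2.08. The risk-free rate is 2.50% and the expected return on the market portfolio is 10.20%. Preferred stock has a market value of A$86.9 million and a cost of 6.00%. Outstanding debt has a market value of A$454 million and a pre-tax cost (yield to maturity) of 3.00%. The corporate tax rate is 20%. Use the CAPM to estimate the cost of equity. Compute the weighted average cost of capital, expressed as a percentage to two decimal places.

9.67%

Market risk premium = 10.2% − 2.5% = 7.7%.
Cost of equity via CAPM: Re = 2.5% + 2.08 × 7.7% = 18.5160%.
Total capital V = 409 + 86.9 + 454 = 949.9.
Equity: weight = 409/949.9 = 0.4306; cost = 18.516%.
Preferred: weight = 86.9/949.9 = 0.0915; cost = 6%.
Debt: weight = 454/949.9 = 0.4779; after-tax cost = 3% × (1 − 20%) = 2.4000%.
WACC = 0.4306 × 18.5160% + 0.0915 × 6.0000% + 0.4779 × 2.4000% = 9.6684%.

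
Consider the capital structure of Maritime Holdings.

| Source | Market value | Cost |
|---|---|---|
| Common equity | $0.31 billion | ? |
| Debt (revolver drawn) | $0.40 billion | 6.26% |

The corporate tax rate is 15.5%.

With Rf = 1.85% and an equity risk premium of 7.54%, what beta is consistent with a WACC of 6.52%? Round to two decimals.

0.83

Total capital V = 0.31 + 0.4 = 0.71.
Equity weight = 0.31/0.71 = 0.4366.
Revolver drawn weight = 0.4/0.71 = 0.5634.
Debt contribution = 0.5634 × 6.26% × (1 − 15.5%) = 2.9801%.
Required equity contribution = 6.52% − 2.9801% = 3.5399%  ⇒  Re = 8.1075%.
CAPM: 8.1075% = 1.85% + β × 7.54%  ⇒  β = 0.8299.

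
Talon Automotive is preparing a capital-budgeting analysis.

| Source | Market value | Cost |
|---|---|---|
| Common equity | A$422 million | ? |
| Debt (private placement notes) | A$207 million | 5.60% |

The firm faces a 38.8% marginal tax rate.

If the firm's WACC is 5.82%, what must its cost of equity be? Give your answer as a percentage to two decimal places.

Total capital V = 422 + 207 = 629.
Equity weight = 422/629 = 0.6709.
Private placement notes weight = 207/629 = 0.3291.
Debt contribution = 0.3291 × 5.6% × (1 − 38.8%) = 1.1279%.
Required equity contribution = 5.82% − 1.1279% = 4.6921%.
Re = 4.6921% / 0.6709 = 6.9937%.

6.99%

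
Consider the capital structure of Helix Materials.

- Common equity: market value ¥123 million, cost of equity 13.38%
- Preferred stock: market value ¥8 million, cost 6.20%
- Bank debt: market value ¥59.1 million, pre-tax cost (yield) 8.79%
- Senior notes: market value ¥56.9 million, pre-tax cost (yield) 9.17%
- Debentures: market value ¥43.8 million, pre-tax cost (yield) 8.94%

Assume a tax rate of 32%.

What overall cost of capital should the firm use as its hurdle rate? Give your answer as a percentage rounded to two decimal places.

9.18%

Total capital V = 123 + 8 + 59.1 + 56.9 + 43.8 = 290.8.
Equity: weight = 123/290.8 = 0.4230; cost = 13.38%.
Preferred: weight = 8/290.8 = 0.0275; cost = 6.2%.
Bank debt: weight = 59.1/290.8 = 0.2032; after-tax cost = 8.79% × (1 − 32%) = 5.9772%.
Senior notes: weight = 56.9/290.8 = 0.1957; after-tax cost = 9.17% × (1 − 32%) = 6.2356%.
Debentures: weight = 43.8/290.8 = 0.1506; after-tax cost = 8.94% × (1 − 32%) = 6.0792%.
WACC = 0.4230 × 13.3800% + 0.0275 × 6.2000% + 0.2032 × 5.9772% + 0.1957 × 6.2356% + 0.1506 × 6.0792% = 9.1804%.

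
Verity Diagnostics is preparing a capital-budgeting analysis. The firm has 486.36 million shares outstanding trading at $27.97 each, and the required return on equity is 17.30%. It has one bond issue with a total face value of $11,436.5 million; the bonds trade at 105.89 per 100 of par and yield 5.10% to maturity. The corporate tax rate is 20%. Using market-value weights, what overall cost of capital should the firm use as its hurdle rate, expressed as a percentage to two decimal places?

11.07%

Market value of equity E = 27.97 × 486.36m = 13603.4892m. Market value of debt D = 11436.5m × 105.89/100 = 12110.10985m.
Total capital V = 13603.4892 + 12110.10985 = 25713.59905.
Equity: weight = 13603.4892/25713.59905 = 0.5290; cost = 17.3%.
Bonds outstanding: weight = 12110.10985/25713.59905 = 0.4710; after-tax cost = 5.1% × (1 − 20%) = 4.0800%.
WACC = 0.5290 × 17.3000% + 0.4710 × 4.0800% = 11.0739%.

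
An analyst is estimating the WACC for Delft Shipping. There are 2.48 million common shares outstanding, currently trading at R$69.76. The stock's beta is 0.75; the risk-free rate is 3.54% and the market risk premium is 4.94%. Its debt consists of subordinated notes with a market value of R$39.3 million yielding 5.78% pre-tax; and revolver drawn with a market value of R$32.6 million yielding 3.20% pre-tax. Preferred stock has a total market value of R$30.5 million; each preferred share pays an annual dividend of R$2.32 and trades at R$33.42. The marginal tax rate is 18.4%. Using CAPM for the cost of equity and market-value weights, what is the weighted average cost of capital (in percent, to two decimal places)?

Cost of equity via CAPM: Re = 3.54% + 0.75 × 4.94% = 7.2450%.
Cost of preferred: Rp = 2.32 / 33.42 = 6.9420%.
Market value of equity E = 69.76 × 2.48m = 173.0048m.
Total capital V = 173.0048 + 30.5 + 39.3 + 32.6 = 275.4048.
Equity: weight = 173.0048/275.4048 = 0.6282; cost = 7.245%.
Preferred: weight = 30.5/275.4048 = 0.1107; cost = 6.942%.
Subordinated notes: weight = 39.3/275.4048 = 0.1427; after-tax cost = 5.78% × (1 − 18.4%) = 4.7165%.
Revolver drawn: weight = 32.6/275.4048 = 0.1184; after-tax cost = 3.2% × (1 − 18.4%) = 2.6112%.
WACC = 0.6282 × 7.2450% + 0.1107 × 6.9420% + 0.1427 × 4.7165% + 0.1184 × 2.6112% = 6.3021%.

6.30%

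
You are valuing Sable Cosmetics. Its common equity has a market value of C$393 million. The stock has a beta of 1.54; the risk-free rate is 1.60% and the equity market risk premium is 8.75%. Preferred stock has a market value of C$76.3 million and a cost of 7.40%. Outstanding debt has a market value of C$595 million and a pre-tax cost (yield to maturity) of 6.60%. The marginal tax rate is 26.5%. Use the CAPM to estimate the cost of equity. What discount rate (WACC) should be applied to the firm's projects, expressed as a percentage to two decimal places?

Cost of equity via CAPM: Re = 1.6% + 1.54 × 8.75% = 15.0750%.
Total capital V = 393 + 76.3 + 595 = 1064.3.
Equity: weight = 393/1064.3 = 0.3693; cost = 15.075%.
Preferred: weight = 76.3/1064.3 = 0.0717; cost = 7.4%.
Debt: weight = 595/1064.3 = 0.5591; after-tax cost = 6.6% × (1 − 26.5%) = 4.8510%.
WACC = 0.3693 × 15.0750% + 0.0717 × 7.4000% + 0.5591 × 4.8510% = 8.8090%.

8.81%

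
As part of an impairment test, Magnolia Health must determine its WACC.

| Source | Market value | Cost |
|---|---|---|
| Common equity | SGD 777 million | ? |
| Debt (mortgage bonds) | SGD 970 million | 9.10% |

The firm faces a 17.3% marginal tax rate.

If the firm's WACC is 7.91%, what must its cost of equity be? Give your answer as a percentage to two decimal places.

Total capital V = 777 + 970 = 1747.
Equity weight = 777/1747 = 0.4448.
Mortgage bonds weight = 970/1747 = 0.5552.
Debt contribution = 0.5552 × 9.1% × (1 − 17.3%) = 4.1786%.
Required equity contribution = 7.91% − 4.1786% = 3.7314%.
Re = 3.7314% / 0.4448 = 8.3898%.

8.39%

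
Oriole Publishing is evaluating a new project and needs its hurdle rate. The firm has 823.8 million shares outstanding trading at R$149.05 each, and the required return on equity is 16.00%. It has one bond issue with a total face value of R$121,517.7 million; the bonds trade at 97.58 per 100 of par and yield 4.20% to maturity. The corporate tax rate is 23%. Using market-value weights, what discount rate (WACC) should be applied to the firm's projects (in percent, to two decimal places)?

9.73%

Market value of equity E = 149.05 × 823.8m = 122787.39m. Market value of debt D = 121517.7m × 97.58/100 = 118576.97166m.
Total capital V = 122787.39 + 118576.97166 = 241364.36166.
Equity: weight = 122787.39/241364.36166 = 0.5087; cost = 16%.
Bonds outstanding: weight = 118576.97166/241364.36166 = 0.4913; after-tax cost = 4.2% × (1 − 23%) = 3.2340%.
WACC = 0.5087 × 16.0000% + 0.4913 × 3.2340% = 9.7283%.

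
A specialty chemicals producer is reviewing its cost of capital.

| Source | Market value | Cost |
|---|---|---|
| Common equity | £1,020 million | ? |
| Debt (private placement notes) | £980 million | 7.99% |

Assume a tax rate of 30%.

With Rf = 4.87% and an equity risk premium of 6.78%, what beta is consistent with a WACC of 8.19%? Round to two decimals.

Total capital V = 1020 + 980 = 2000.
Equity weight = 1020/2000 = 0.5100.
Private placement notes weight = 980/2000 = 0.4900.
Debt contribution = 0.4900 × 7.99% × (1 − 30%) = 2.7406%.
Required equity contribution = 8.19% − 2.7406% = 5.4494%  ⇒  Re = 10.6852%.
CAPM: 10.6852% = 4.87% + β × 6.78%  ⇒  β = 0.8577.

0.86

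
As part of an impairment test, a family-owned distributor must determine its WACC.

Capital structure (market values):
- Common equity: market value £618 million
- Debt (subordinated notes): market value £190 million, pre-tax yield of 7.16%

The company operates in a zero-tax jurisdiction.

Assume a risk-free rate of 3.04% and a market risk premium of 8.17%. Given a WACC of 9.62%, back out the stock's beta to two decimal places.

Total capital V = 618 + 190 = 808.
Equity weight = 618/808 = 0.7649.
Subordinated notes weight = 190/808 = 0.2351.
Debt contribution = 0.2351 × 7.16% × (1 − 0%) = 1.6837%.
Required equity contribution = 9.62% − 1.6837% = 7.9363%  ⇒  Re = 10.3763%.
CAPM: 10.3763% = 3.04% + β × 8.17%  ⇒  β = 0.8980.

0.90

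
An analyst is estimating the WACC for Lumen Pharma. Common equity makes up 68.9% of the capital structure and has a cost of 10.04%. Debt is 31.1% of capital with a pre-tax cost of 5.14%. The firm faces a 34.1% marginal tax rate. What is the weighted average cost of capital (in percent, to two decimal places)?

After-tax cost of debt = 5.14% × (1 − 34.1%) = 3.3873%.
WACC = 0.689 × 10.0400% + 0.311 × 3.3873% = 7.9710%.

7.97%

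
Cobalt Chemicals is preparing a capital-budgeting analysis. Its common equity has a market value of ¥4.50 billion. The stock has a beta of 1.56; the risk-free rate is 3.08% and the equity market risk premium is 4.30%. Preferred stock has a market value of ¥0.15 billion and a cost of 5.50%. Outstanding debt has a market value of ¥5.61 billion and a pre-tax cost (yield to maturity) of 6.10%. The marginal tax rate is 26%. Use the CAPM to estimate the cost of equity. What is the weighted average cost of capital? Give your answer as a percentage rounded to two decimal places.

6.84%

Cost of equity via CAPM: Re = 3.08% + 1.56 × 4.3% = 9.7880%.
Total capital V = 4.5 + 0.15 + 5.61 = 10.26.
Equity: weight = 4.5/10.26 = 0.4386; cost = 9.788%.
Preferred: weight = 0.15/10.26 = 0.0146; cost = 5.5%.
Debt: weight = 5.61/10.26 = 0.5468; after-tax cost = 6.1% × (1 − 26%) = 4.5140%.
WACC = 0.4386 × 9.7880% + 0.0146 × 5.5000% + 0.5468 × 4.5140% = 6.8416%.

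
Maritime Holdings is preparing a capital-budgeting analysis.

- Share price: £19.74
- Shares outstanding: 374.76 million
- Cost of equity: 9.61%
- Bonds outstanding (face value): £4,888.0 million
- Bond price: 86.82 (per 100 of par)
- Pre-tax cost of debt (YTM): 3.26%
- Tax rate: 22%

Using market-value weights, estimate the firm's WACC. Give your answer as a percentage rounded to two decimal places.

7.03%

Market value of equity E = 19.74 × 374.76m = 7397.7624m. Market value of debt D = 4888m × 86.82/100 = 4243.7616m.
Total capital V = 7397.7624 + 4243.7616 = 11641.524.
Equity: weight = 7397.7624/11641.524 = 0.6355; cost = 9.61%.
Bonds outstanding: weight = 4243.7616/11641.524 = 0.3645; after-tax cost = 3.26% × (1 − 22%) = 2.5428%.
WACC = 0.6355 × 9.6100% + 0.3645 × 2.5428% = 7.0337%.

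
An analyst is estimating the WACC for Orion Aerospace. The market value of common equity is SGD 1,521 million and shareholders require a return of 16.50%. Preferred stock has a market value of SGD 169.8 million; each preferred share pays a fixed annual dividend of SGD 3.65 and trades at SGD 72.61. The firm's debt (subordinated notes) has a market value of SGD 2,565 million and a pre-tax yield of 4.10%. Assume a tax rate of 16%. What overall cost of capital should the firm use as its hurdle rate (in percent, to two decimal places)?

8.17%

Cost of preferred: Rp = 3.65 / 72.61 = 5.0269%.
Total capital V = 1521 + 169.8 + 2565 = 4255.8.
Equity: weight = 1521/4255.8 = 0.3574; cost = 16.5%.
Preferred: weight = 169.8/4255.8 = 0.0399; cost = 5.0269%.
Subordinated notes: weight = 2565/4255.8 = 0.6027; after-tax cost = 4.1% × (1 − 16%) = 3.4440%.
WACC = 0.3574 × 16.5000% + 0.0399 × 5.0269% + 0.6027 × 3.4440% = 8.1733%.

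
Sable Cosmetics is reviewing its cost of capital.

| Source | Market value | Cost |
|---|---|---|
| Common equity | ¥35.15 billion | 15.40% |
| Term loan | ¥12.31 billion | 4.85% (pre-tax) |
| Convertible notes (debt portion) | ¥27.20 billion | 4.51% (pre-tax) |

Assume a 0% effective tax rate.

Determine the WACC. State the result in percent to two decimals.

Total capital V = 35.15 + 12.31 + 27.2 = 74.66.
Equity: weight = 35.15/74.66 = 0.4708; cost = 15.4%.
Term loan: weight = 12.31/74.66 = 0.1649; after-tax cost = 4.85% × (1 − 0%) = 4.8500%.
Convertible notes (debt portion): weight = 27.2/74.66 = 0.3643; after-tax cost = 4.51% × (1 − 0%) = 4.5100%.
WACC = 0.4708 × 15.4000% + 0.1649 × 4.8500% + 0.3643 × 4.5100% = 9.6931%.

9.69%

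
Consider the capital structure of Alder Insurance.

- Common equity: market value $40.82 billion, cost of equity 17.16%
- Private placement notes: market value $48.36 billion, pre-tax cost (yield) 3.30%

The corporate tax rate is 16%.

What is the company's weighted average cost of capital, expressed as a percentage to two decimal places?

Total capital V = 40.82 + 48.36 = 89.18.
Equity: weight = 40.82/89.18 = 0.4577; cost = 17.16%.
Private placement notes: weight = 48.36/89.18 = 0.5423; after-tax cost = 3.3% × (1 − 16%) = 2.7720%.
WACC = 0.4577 × 17.1600% + 0.5423 × 2.7720% = 9.3578%.

9.36%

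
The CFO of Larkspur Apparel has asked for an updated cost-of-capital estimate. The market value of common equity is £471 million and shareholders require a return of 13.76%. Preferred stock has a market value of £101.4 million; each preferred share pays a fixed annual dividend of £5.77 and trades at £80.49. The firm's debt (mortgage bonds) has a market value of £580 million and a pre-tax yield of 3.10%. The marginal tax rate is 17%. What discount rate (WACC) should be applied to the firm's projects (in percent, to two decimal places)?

7.55%

Cost of preferred: Rp = 5.77 / 80.49 = 7.1686%.
Total capital V = 471 + 101.4 + 580 = 1152.4.
Equity: weight = 471/1152.4 = 0.4087; cost = 13.76%.
Preferred: weight = 101.4/1152.4 = 0.0880; cost = 7.1686%.
Mortgage bonds: weight = 580/1152.4 = 0.5033; after-tax cost = 3.1% × (1 − 17%) = 2.5730%.
WACC = 0.4087 × 13.7600% + 0.0880 × 7.1686% + 0.5033 × 2.5730% = 7.5496%.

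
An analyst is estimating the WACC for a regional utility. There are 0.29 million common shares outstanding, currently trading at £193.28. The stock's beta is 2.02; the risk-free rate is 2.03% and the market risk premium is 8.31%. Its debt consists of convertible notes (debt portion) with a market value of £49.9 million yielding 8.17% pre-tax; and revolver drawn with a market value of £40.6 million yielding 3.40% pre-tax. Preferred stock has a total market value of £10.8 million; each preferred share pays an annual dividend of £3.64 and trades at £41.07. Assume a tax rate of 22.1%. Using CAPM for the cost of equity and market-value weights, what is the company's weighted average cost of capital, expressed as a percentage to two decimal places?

Cost of equity via CAPM: Re = 2.03% + 2.02 × 8.31% = 18.8162%.
Cost of preferred: Rp = 3.64 / 41.07 = 8.8629%.
Market value of equity E = 193.28 × 0.29m = 56.0512m.
Total capital V = 56.0512 + 10.8 + 49.9 + 40.6 = 157.3512.
Equity: weight = 56.0512/157.3512 = 0.3562; cost = 18.8162%.
Preferred: weight = 10.8/157.3512 = 0.0686; cost = 8.8629%.
Convertible notes (debt portion): weight = 49.9/157.3512 = 0.3171; after-tax cost = 8.17% × (1 − 22.1%) = 6.3644%.
Revolver drawn: weight = 40.6/157.3512 = 0.2580; after-tax cost = 3.4% × (1 − 22.1%) = 2.6486%.
WACC = 0.3562 × 18.8162% + 0.0686 × 8.8629% + 0.3171 × 6.3644% + 0.2580 × 2.6486% = 10.0127%.

10.01%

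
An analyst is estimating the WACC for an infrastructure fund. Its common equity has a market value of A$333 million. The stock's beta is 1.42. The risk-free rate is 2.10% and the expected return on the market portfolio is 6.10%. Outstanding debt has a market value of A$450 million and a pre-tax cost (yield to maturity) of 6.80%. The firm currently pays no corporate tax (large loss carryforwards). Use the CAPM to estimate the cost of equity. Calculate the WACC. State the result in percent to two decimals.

7.22%

Market risk premium = 6.1% − 2.1% = 4.0%.
Cost of equity via CAPM: Re = 2.1% + 1.42 × 4.0% = 7.7800%.
Total capital V = 333 + 450 = 783.
Equity: weight = 333/783 = 0.4253; cost = 7.78%.
Debt: weight = 450/783 = 0.5747; after-tax cost = 6.8% × (1 − 0%) = 6.8000%.
WACC = 0.4253 × 7.7800% + 0.5747 × 6.8000% = 7.2168%.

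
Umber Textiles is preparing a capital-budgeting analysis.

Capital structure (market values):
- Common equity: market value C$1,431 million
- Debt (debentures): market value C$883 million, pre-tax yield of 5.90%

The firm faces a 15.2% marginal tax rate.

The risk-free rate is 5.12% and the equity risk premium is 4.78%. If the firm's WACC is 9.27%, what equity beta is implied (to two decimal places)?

1.42

Total capital V = 1431 + 883 = 2314.
Equity weight = 1431/2314 = 0.6184.
Debentures weight = 883/2314 = 0.3816.
Debt contribution = 0.3816 × 5.9% × (1 − 15.2%) = 1.9092%.
Required equity contribution = 9.27% − 1.9092% = 7.3608%  ⇒  Re = 11.9028%.
CAPM: 11.9028% = 5.12% + β × 4.78%  ⇒  β = 1.4190.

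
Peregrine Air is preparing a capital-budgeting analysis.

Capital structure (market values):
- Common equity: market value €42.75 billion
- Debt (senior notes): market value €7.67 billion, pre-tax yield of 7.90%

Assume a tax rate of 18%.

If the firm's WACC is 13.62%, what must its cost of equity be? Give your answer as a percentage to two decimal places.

14.90%

Total capital V = 42.75 + 7.67 = 50.42.
Equity weight = 42.75/50.42 = 0.8479.
Senior notes weight = 7.67/50.42 = 0.1521.
Debt contribution = 0.1521 × 7.9% × (1 − 18%) = 0.9854%.
Required equity contribution = 13.62% − 0.9854% = 12.6346%.
Re = 12.6346% / 0.8479 = 14.9014%.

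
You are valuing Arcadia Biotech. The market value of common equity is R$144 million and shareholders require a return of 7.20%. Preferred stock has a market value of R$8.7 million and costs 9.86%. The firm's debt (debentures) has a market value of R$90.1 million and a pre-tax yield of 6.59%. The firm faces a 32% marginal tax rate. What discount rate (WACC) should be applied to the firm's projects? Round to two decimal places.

6.29%

Total capital V = 144 + 8.7 + 90.1 = 242.8.
Equity: weight = 144/242.8 = 0.5931; cost = 7.2%.
Preferred: weight = 8.7/242.8 = 0.0358; cost = 9.86%.
Debentures: weight = 90.1/242.8 = 0.3711; after-tax cost = 6.59% × (1 − 32%) = 4.4812%.
WACC = 0.5931 × 7.2000% + 0.0358 × 9.8600% + 0.3711 × 4.4812% = 6.2864%.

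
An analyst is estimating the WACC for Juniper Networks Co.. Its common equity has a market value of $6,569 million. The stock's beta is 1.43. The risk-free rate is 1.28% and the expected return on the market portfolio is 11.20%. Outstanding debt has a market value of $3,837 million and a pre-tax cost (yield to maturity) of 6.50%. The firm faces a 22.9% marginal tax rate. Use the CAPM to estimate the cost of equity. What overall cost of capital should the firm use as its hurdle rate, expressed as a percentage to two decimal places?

11.61%

Market risk premium = 11.2% − 1.28% = 9.92%.
Cost of equity via CAPM: Re = 1.28% + 1.43 × 9.92% = 15.4656%.
Total capital V = 6569 + 3837 = 10406.
Equity: weight = 6569/10406 = 0.6313; cost = 15.4656%.
Debt: weight = 3837/10406 = 0.3687; after-tax cost = 6.5% × (1 − 22.9%) = 5.0115%.
WACC = 0.6313 × 15.4656% + 0.3687 × 5.0115% = 11.6109%.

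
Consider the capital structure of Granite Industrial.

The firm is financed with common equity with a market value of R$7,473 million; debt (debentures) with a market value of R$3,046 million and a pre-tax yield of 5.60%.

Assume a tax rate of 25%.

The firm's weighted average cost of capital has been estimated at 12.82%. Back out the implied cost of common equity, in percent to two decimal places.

Total capital V = 7473 + 3046 = 10519.
Equity weight = 7473/10519 = 0.7104.
Debentures weight = 3046/10519 = 0.2896.
Debt contribution = 0.2896 × 5.6% × (1 − 25%) = 1.2162%.
Required equity contribution = 12.82% − 1.2162% = 11.6038%.
Re = 11.6038% / 0.7104 = 16.3335%.

16.33%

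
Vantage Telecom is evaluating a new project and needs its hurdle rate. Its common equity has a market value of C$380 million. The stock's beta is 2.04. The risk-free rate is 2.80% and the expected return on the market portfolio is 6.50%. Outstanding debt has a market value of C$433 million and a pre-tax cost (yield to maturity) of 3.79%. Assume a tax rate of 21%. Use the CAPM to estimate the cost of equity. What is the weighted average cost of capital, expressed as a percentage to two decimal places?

Market risk premium = 6.5% − 2.8% = 3.7%.
Cost of equity via CAPM: Re = 2.8% + 2.04 × 3.7% = 10.3480%.
Total capital V = 380 + 433 = 813.
Equity: weight = 380/813 = 0.4674; cost = 10.348%.
Debt: weight = 433/813 = 0.5326; after-tax cost = 3.79% × (1 − 21%) = 2.9941%.
WACC = 0.4674 × 10.3480% + 0.5326 × 2.9941% = 6.4313%.

6.43%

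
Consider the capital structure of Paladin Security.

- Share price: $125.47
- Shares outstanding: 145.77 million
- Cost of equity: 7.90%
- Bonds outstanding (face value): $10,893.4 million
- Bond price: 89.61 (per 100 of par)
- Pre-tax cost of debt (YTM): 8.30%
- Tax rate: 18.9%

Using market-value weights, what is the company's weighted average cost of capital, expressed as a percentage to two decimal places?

Market value of equity E = 125.47 × 145.77m = 18289.7619m. Market value of debt D = 10893.4m × 89.61/100 = 9761.57574m.
Total capital V = 18289.7619 + 9761.57574 = 28051.33764.
Equity: weight = 18289.7619/28051.33764 = 0.6520; cost = 7.9%.
Bonds outstanding: weight = 9761.57574/28051.33764 = 0.3480; after-tax cost = 8.3% × (1 − 18.9%) = 6.7313%.
WACC = 0.6520 × 7.9000% + 0.3480 × 6.7313% = 7.4933%.

7.49%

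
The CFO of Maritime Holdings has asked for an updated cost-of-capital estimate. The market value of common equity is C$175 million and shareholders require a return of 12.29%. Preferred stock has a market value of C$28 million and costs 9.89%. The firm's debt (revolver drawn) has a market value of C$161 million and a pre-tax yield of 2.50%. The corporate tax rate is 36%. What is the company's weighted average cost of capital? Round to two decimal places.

Total capital V = 175 + 28 + 161 = 364.
Equity: weight = 175/364 = 0.4808; cost = 12.29%.
Preferred: weight = 28/364 = 0.0769; cost = 9.89%.
Revolver drawn: weight = 161/364 = 0.4423; after-tax cost = 2.5% × (1 − 36%) = 1.6000%.
WACC = 0.4808 × 12.2900% + 0.0769 × 9.8900% + 0.4423 × 1.6000% = 7.3771%.

7.38%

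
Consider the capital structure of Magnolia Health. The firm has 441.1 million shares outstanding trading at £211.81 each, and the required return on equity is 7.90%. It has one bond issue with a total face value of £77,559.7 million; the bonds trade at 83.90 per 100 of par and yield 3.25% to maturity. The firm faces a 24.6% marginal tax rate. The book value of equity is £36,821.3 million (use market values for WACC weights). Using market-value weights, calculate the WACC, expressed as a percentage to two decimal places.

5.66%

Market value of equity E = 211.81 × 441.1m = 93429.391m. Market value of debt D = 77559.7m × 83.9/100 = 65072.5883m.
Total capital V = 93429.391 + 65072.5883 = 158501.9793.
Equity: weight = 93429.391/158501.9793 = 0.5895; cost = 7.9%.
Bonds outstanding: weight = 65072.5883/158501.9793 = 0.4105; after-tax cost = 3.25% × (1 − 24.6%) = 2.4505%.
WACC = 0.5895 × 7.9000% + 0.4105 × 2.4505% = 5.6627%.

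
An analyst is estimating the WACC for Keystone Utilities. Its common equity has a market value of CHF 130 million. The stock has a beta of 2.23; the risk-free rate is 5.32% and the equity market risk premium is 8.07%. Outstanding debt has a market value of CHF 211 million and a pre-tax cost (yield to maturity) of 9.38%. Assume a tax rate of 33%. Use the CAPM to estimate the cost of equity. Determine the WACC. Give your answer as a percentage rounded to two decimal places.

12.78%

Cost of equity via CAPM: Re = 5.32% + 2.23 × 8.07% = 23.3161%.
Total capital V = 130 + 211 = 341.
Equity: weight = 130/341 = 0.3812; cost = 23.3161%.
Debt: weight = 211/341 = 0.6188; after-tax cost = 9.38% × (1 − 33%) = 6.2846%.
WACC = 0.3812 × 23.3161% + 0.6188 × 6.2846% = 12.7775%.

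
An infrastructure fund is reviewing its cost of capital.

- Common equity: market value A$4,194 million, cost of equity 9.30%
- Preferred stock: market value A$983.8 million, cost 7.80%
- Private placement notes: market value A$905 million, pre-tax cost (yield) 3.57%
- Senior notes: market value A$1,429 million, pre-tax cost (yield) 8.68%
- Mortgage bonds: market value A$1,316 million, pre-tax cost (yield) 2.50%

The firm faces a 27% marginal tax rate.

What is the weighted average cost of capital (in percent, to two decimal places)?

Total capital V = 4194 + 983.8 + 905 + 1429 + 1316 = 8827.8.
Equity: weight = 4194/8827.8 = 0.4751; cost = 9.3%.
Preferred: weight = 983.8/8827.8 = 0.1114; cost = 7.8%.
Private placement notes: weight = 905/8827.8 = 0.1025; after-tax cost = 3.57% × (1 − 27%) = 2.6061%.
Senior notes: weight = 1429/8827.8 = 0.1619; after-tax cost = 8.68% × (1 − 27%) = 6.3364%.
Mortgage bonds: weight = 1316/8827.8 = 0.1491; after-tax cost = 2.5% × (1 − 27%) = 1.8250%.
WACC = 0.4751 × 9.3000% + 0.1114 × 7.8000% + 0.1025 × 2.6061% + 0.1619 × 6.3364% + 0.1491 × 1.8250% = 6.8525%.

6.85%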